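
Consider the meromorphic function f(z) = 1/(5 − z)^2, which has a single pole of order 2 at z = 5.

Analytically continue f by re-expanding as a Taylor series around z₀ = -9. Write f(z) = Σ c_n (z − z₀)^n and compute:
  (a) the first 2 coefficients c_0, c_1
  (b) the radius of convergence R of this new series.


Let w = z − z₀, so z = z₀ + w.
Then 5 − z = 5 − (z₀ + w) = (5 − z₀) − w = 14 − w.
f(z) = 1/(14 − w)^2 = (1/(14)^2) · (1 − w/(14))^{−2}.
By the binomial series (1−u)^{−2} = Σ_{n≥0} C(n+1, 1) u^n for |u|<1, with u = w/(14):
  c_n = C(n+1, 1) / (14)^(n+2).
  c_0 = 1/(14)^2 = 1/196.
  c_1 = 2/(14)^3 = 1/1372.
The series is valid for |w/d| < 1, i.e. |z − z₀| < |d|.
Radius of convergence: R = |5 − z₀| = |14| = 14 (distance from z₀ to the singularity z = 5).

c_0 = 1/196, c_1 = 1/1372; R = 14.


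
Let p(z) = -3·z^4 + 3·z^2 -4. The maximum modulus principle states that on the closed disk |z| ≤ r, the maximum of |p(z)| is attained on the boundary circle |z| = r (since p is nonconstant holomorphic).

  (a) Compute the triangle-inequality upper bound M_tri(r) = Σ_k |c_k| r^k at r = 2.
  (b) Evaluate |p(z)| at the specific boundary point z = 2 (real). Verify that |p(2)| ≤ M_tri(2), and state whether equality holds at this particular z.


Coefficients: c_0 = -4, c_1 = 0, c_2 = 3, c_3 = 0, c_4 = -3. Radius r = 2.
Part (a). Triangle bound: M_tri(r) = Σ_k |c_k| r^k
  = |-4|·2^0 + |0|·2^1 + |3|·2^2 + |0|·2^3 + |-3|·2^4
  = 4 + 0 + 12 + 0 + 48 = 64.
This bounds M(r) := max_{|z|=r} |p(z)| from above; equality holds iff all terms c_k z^k can be made to align in phase at a single z on |z|=r.
Part (b). At z = 2 (real, on the circle |z| = r):
  p(2) = (-4)·2^0 + (0)·2^1 + (3)·2^2 + (0)·2^3 + (-3)·2^4 = -40.
  |p(2)| = 40.
Check: |p(2)| = 40 ≤ 64 = M_tri(2). ✓ Equality does not hold at z = 2 (the coefficients have mixed signs, so the terms do not all align in phase there).

M_tri(2) = 64; |p(2)| = 40; equality at z=2: no.


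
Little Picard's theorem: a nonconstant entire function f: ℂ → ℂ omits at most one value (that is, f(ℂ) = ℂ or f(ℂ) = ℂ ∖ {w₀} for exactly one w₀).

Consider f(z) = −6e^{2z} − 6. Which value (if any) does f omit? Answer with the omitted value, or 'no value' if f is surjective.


Little Picard bounds the complement of f(ℂ) to at most one point.
e^{2z} is never zero on ℂ, so -6·e^{2z} takes every value in ℂ ∖ {0}. Adding -6 shifts the range to ℂ ∖ {-6}. Thus f omits exactly the value -6.

Omitted value: -6.


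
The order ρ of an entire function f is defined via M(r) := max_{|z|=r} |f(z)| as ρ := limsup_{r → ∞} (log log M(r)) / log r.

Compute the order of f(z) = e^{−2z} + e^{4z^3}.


Each summand is entire of order 1 and 3 respectively (as in the single-exponential case). The order of a sum is at most the max of the orders, so ρ ≤ 3. For the lower bound: on |z|=r choose arg z so that 4z^3 is real positive; then |e^{4z^3}| = e^{4r^3} while |e^{-2z}| ≤ e^{2r^1} = o(e^{4r^3}). So |f| ≥ e^{4r^3}(1 − o(1)) and ρ ≥ 3. Hence ρ = max(1, 3) = 3.
Therefore ρ = 3.

Order ρ = 3.


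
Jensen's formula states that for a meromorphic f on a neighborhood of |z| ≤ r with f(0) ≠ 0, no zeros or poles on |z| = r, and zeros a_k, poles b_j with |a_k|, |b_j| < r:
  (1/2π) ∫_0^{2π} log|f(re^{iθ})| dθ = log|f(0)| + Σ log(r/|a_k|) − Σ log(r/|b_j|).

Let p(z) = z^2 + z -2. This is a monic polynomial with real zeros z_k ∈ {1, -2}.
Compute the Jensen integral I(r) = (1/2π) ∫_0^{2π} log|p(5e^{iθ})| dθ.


Zeros: -2, 1; r = 5.
Inside |z| < r: -2, 1. Outside (|z| ≥ r): ∅.
p(0) = -2, so log|p(0)| = log(2) = 0.6931.
Apply Jensen: I(r) = log|p(0)| + Σ_k log(r/|z_k|), summed over zeros inside |z| < r.
  log(r/|z_k|) for z_k = 1: log(5/1) = 1.6094
  log(r/|z_k|) for z_k = -2: log(5/2) = 0.9163
Sum over inside zeros: 2.5257.
I(r) = log|p(0)| + (inside sum) = 0.6931 + 2.5257 = 3.2189.
Closed form (all zeros inside, monic): I(r) = n·log(r) = 2·log(5) = 3.2189. ✓

I(r) ≈ 3.2189.


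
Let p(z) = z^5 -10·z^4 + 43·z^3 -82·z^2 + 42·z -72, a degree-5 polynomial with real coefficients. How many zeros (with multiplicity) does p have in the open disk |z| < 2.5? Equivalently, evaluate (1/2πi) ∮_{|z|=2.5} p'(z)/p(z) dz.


The zeros of p are: 4, (0 + 1i), (0 - 1i), (3 + 3i), (3 - 3i).
Their magnitudes are: 4, 1, 1, 4.243, 4.243.
Zeros with |z| < R = 2.5: (0 + 1i), (0 - 1i).
Count = 2.
By the argument principle, (1/2πi) ∮_{|z|=R} p'(z)/p(z) dz equals exactly this count.

Number of zeros inside |z| < 2.5: 2.


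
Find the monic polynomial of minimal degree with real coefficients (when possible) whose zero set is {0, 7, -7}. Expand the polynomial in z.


The polynomial is p(z) = ∏_{α ∈ S} (z − α), where S = {0, 7, -7}.
Expanding the product yields: p(z) = z^3 -49·z.
The resulting polynomial has degree 3 and real coefficients as required.

p(z) = z^3 -49·z.


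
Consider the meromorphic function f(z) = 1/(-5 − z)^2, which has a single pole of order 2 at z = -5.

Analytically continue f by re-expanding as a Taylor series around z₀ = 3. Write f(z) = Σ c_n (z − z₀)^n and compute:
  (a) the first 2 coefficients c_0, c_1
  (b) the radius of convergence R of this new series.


Let w = z − z₀, so z = z₀ + w.
Then -5 − z = -5 − (z₀ + w) = (-5 − z₀) − w = -8 − w.
f(z) = 1/(-8 − w)^2 = (1/(-8)^2) · (1 − w/(-8))^{−2}.
By the binomial series (1−u)^{−2} = Σ_{n≥0} C(n+1, 1) u^n for |u|<1, with u = w/(-8):
  c_n = C(n+1, 1) / (-8)^(n+2).
  c_0 = 1/(-8)^2 = 1/64.
  c_1 = 2/(-8)^3 = -1/256.
The series is valid for |w/d| < 1, i.e. |z − z₀| < |d|.
Radius of convergence: R = |-5 − z₀| = |-8| = 8 (distance from z₀ to the singularity z = -5).

c_0 = 1/64, c_1 = -1/256; R = 8.


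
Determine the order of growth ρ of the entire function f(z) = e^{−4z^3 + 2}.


|e^{−4z^3 + 2}| = e^{Re(-4·z^3) + 2} ≤ e^{4|z|^3 + 2} = e^{4r^3 + 2} on |z| = r, so ρ ≤ 3. Choosing z on |z|=r so that -4·z^3 is real positive (always possible by picking arg z appropriately) gives |f(z)| = e^{4r^3 + 2}, matching the bound. The additive constant 2 does not affect log log M(r) ~ 3·log r. Hence ρ = 3.
Therefore ρ = 3.

Order ρ = 3.


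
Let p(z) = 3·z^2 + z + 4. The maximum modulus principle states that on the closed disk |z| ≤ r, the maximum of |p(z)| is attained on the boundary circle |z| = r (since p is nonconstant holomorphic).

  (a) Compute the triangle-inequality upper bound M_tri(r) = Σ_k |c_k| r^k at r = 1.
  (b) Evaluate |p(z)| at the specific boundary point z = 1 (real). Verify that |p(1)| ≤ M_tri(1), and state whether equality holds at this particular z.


Coefficients: c_0 = 4, c_1 = 1, c_2 = 3. Radius r = 1.
Part (a). Triangle bound: M_tri(r) = Σ_k |c_k| r^k
  = |4|·1^0 + |1|·1^1 + |3|·1^2
  = 4 + 1 + 3 = 8.
This bounds M(r) := max_{|z|=r} |p(z)| from above; equality holds iff all terms c_k z^k can be made to align in phase at a single z on |z|=r.
Part (b). At z = 1 (real, on the circle |z| = r):
  p(1) = (4)·1^0 + (1)·1^1 + (3)·1^2 = 8.
  |p(1)| = 8.
Since all nonzero coefficients share the same sign, |p(1)| = 8 = M_tri(1); the triangle bound is attained at z = 1, so in fact M(r) = 8.

M_tri(1) = 8; |p(1)| = 8; equality at z=1: yes.


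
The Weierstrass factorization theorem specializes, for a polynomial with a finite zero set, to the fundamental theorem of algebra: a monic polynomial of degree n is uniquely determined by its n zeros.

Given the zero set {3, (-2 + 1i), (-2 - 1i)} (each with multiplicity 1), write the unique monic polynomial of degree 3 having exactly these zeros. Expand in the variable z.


The polynomial is p(z) = ∏_{α ∈ S} (z − α), where S = {3, (-2 + 1i), (-2 - 1i)}.
Expanding the product yields: p(z) = z^3 + z^2 -7·z -15.
Note conjugate pairs combine to real quadratics: (z − (-2+1i))(z − (-2−1i)) = z² + 4z + 5.
The resulting polynomial has degree 3 and real coefficients as required.

p(z) = z^3 + z^2 -7·z -15.


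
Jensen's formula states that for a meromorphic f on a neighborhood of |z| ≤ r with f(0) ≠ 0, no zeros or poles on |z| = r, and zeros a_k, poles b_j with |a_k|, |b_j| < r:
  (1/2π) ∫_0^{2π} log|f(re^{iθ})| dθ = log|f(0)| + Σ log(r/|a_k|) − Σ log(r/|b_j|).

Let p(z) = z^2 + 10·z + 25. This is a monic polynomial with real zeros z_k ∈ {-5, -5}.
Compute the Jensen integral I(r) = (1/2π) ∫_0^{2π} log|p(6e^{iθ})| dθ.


Zeros: -5, -5; r = 6.
Inside |z| < r: -5, -5. Outside (|z| ≥ r): ∅.
p(0) = 25, so log|p(0)| = log(25) = 3.2189.
Apply Jensen: I(r) = log|p(0)| + Σ_k log(r/|z_k|), summed over zeros inside |z| < r.
  log(r/|z_k|) for z_k = -5: log(6/5) = 0.1823
  log(r/|z_k|) for z_k = -5: log(6/5) = 0.1823
Sum over inside zeros: 0.3646.
I(r) = log|p(0)| + (inside sum) = 3.2189 + 0.3646 = 3.5835.
Closed form (all zeros inside, monic): I(r) = n·log(r) = 2·log(6) = 3.5835. ✓

I(r) ≈ 3.5835.


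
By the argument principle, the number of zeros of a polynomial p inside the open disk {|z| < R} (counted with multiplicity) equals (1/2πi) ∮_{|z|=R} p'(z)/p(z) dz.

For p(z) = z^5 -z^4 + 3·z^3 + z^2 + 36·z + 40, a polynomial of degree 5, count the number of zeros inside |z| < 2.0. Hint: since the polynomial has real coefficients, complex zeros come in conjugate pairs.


The zeros of p are: (2 + 2i), (2 - 2i), -1, (-1 + 2i), (-1 - 2i).
Their magnitudes are: 2.828, 2.828, 1, 2.236, 2.236.
Zeros with |z| < R = 2.0: -1.
Count = 1.
By the argument principle, (1/2πi) ∮_{|z|=R} p'(z)/p(z) dz equals exactly this count.

Number of zeros inside |z| < 2.0: 1.


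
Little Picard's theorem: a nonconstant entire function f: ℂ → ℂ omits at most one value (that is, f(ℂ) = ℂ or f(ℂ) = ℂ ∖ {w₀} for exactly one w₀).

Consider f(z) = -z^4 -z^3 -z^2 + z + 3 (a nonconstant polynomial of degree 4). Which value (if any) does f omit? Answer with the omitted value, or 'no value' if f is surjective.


Little Picard bounds the complement of f(ℂ) to at most one point.
For every w ∈ ℂ, the equation p(z) − w = 0 is a nonconstant polynomial in z and hence has at least one root by the fundamental theorem of algebra. So p is surjective onto ℂ, omitting no value.

Omitted value: no value.


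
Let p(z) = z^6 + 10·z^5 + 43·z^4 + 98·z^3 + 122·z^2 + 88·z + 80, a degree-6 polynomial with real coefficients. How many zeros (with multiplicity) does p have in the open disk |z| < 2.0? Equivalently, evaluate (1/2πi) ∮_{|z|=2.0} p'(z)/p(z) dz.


The zeros of p are: (0 + 1i), (0 - 1i), (-2 + 2i), (-2 - 2i), (-3 + 1i), (-3 - 1i).
Their magnitudes are: 1, 1, 2.828, 2.828, 3.162, 3.162.
Zeros with |z| < R = 2.0: (0 + 1i), (0 - 1i).
Count = 2.
By the argument principle, (1/2πi) ∮_{|z|=R} p'(z)/p(z) dz equals exactly this count.

Number of zeros inside |z| < 2.0: 2.


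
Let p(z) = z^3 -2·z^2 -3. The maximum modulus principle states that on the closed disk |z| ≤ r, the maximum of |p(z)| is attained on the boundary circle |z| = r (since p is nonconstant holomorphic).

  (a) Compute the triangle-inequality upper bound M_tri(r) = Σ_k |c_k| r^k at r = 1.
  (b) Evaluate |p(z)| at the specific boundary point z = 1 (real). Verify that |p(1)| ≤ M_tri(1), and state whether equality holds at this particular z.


Coefficients: c_0 = -3, c_1 = 0, c_2 = -2, c_3 = 1. Radius r = 1.
Part (a). Triangle bound: M_tri(r) = Σ_k |c_k| r^k
  = |-3|·1^0 + |0|·1^1 + |-2|·1^2 + |1|·1^3
  = 3 + 0 + 2 + 1 = 6.
This bounds M(r) := max_{|z|=r} |p(z)| from above; equality holds iff all terms c_k z^k can be made to align in phase at a single z on |z|=r.
Part (b). At z = 1 (real, on the circle |z| = r):
  p(1) = (-3)·1^0 + (0)·1^1 + (-2)·1^2 + (1)·1^3 = -4.
  |p(1)| = 4.
Check: |p(1)| = 4 ≤ 6 = M_tri(1). ✓ Equality does not hold at z = 1 (the coefficients have mixed signs, so the terms do not all align in phase there).

M_tri(1) = 6; |p(1)| = 4; equality at z=1: no.


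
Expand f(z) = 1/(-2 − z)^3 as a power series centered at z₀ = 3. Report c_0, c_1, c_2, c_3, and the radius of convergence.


Let w = z − z₀, so z = z₀ + w.
Then -2 − z = -2 − (z₀ + w) = (-2 − z₀) − w = -5 − w.
f(z) = 1/(-5 − w)^3 = (1/(-5)^3) · (1 − w/(-5))^{−3}.
By the binomial series (1−u)^{−3} = Σ_{n≥0} C(n+2, 2) u^n for |u|<1, with u = w/(-5):
  c_n = C(n+2, 2) / (-5)^(n+3).
  c_0 = 1/(-5)^3 = -1/125.
  c_1 = 3/(-5)^4 = 3/625.
  c_2 = 6/(-5)^5 = -6/3125.
  c_3 = 10/(-5)^6 = 2/3125.
The series is valid for |w/d| < 1, i.e. |z − z₀| < |d|.
Radius of convergence: R = |-2 − z₀| = |-5| = 5 (distance from z₀ to the singularity z = -2).

c_0 = -1/125, c_1 = 3/625, c_2 = -6/3125, c_3 = 2/3125; R = 5.


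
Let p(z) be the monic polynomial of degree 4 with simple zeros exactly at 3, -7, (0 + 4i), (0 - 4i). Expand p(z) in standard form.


The polynomial is p(z) = ∏_{α ∈ S} (z − α), where S = {3, -7, (0 + 4i), (0 - 4i)}.
Expanding the product yields: p(z) = z^4 + 4·z^3 -5·z^2 + 64·z -336.
Note conjugate pairs combine to real quadratics: (z − (0+4i))(z − (0−4i)) = z² + 16.
The resulting polynomial has degree 4 and real coefficients as required.

p(z) = z^4 + 4·z^3 -5·z^2 + 64·z -336.


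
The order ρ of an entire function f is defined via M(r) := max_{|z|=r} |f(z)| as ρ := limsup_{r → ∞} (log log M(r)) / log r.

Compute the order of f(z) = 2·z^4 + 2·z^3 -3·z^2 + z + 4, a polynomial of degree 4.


|f(z)| ≤ Σ|c_k|·r^k = O(r^4) as r → ∞. Polynomial growth is O(e^{r^ε}) for every ε > 0 (since r^4/e^{r^ε} → 0), so ρ ≤ ε for all ε > 0, i.e. ρ = 0. Every nonconstant polynomial has order 0.
Therefore ρ = 0.

Order ρ = 0.


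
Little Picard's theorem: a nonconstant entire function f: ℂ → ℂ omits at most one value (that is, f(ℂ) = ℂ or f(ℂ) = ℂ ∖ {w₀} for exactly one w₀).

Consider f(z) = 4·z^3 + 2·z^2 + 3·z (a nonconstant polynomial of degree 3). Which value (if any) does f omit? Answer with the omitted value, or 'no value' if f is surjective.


Little Picard bounds the complement of f(ℂ) to at most one point.
For every w ∈ ℂ, the equation p(z) − w = 0 is a nonconstant polynomial in z and hence has at least one root by the fundamental theorem of algebra. So p is surjective onto ℂ, omitting no value.

Omitted value: no value.


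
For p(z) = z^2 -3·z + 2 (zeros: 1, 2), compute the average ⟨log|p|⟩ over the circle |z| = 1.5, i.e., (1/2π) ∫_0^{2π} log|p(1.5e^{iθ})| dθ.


Zeros: 1, 2; r = 1.5.
Inside |z| < r: 1. Outside (|z| ≥ r): 2.
p(0) = 2, so log|p(0)| = log(2) = 0.6931.
Apply Jensen: I(r) = log|p(0)| + Σ_k log(r/|z_k|), summed over zeros inside |z| < r.
  log(r/|z_k|) for z_k = 1: log(1.5/1) = 0.4055
  Outside zeros (2) contribute nothing to the Jensen sum.
Sum over inside zeros: 0.4055.
I(r) = log|p(0)| + (inside sum) = 0.6931 + 0.4055 = 1.0986.
Note: since some zeros are outside |z| ≤ r, the simplified n·log(r) form does NOT apply — only the inside zeros contribute.

I(r) ≈ 1.0986.


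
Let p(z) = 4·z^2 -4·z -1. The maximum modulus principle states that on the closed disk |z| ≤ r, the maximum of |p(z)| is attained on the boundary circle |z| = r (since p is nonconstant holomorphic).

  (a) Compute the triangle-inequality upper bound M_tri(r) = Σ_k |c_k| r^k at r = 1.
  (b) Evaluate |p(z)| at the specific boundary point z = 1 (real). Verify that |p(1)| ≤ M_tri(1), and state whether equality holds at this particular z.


Coefficients: c_0 = -1, c_1 = -4, c_2 = 4. Radius r = 1.
Part (a). Triangle bound: M_tri(r) = Σ_k |c_k| r^k
  = |-1|·1^0 + |-4|·1^1 + |4|·1^2
  = 1 + 4 + 4 = 9.
This bounds M(r) := max_{|z|=r} |p(z)| from above; equality holds iff all terms c_k z^k can be made to align in phase at a single z on |z|=r.
Part (b). At z = 1 (real, on the circle |z| = r):
  p(1) = (-1)·1^0 + (-4)·1^1 + (4)·1^2 = -1.
  |p(1)| = 1.
Check: |p(1)| = 1 ≤ 9 = M_tri(1). ✓ Equality does not hold at z = 1 (the coefficients have mixed signs, so the terms do not all align in phase there).

M_tri(1) = 9; |p(1)| = 1; equality at z=1: no.


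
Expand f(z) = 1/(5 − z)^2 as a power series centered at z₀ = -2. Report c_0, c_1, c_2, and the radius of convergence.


Let w = z − z₀, so z = z₀ + w.
Then 5 − z = 5 − (z₀ + w) = (5 − z₀) − w = 7 − w.
f(z) = 1/(7 − w)^2 = (1/(7)^2) · (1 − w/(7))^{−2}.
By the binomial series (1−u)^{−2} = Σ_{n≥0} C(n+1, 1) u^n for |u|<1, with u = w/(7):
  c_n = C(n+1, 1) / (7)^(n+2).
  c_0 = 1/(7)^2 = 1/49.
  c_1 = 2/(7)^3 = 2/343.
  c_2 = 3/(7)^4 = 3/2401.
The series is valid for |w/d| < 1, i.e. |z − z₀| < |d|.
Radius of convergence: R = |5 − z₀| = |7| = 7 (distance from z₀ to the singularity z = 5).

c_0 = 1/49, c_1 = 2/343, c_2 = 3/2401; R = 7.


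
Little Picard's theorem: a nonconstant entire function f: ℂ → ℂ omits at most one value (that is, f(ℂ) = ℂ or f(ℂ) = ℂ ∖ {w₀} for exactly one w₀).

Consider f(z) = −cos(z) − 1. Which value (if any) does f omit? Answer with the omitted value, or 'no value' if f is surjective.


Little Picard bounds the complement of f(ℂ) to at most one point.
cos is entire and surjective onto ℂ: for every w ∈ ℂ, cos(ζ) = w has a solution ζ ∈ ℂ (e.g., via the complex inverse arccos). With ζ = z this gives z = ζ/(1). Then -1·cos(z) takes every value in -1·ℂ = ℂ, and adding -1 is a bijection of ℂ. So f is surjective and omits no value. (Note: only on the real line is cos bounded by [−1, 1].)

Omitted value: no value.


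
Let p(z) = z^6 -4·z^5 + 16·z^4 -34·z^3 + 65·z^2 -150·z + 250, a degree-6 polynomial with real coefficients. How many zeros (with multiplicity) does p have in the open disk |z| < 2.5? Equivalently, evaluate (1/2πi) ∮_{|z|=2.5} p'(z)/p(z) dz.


The zeros of p are: (2 + 1i), (2 - 1i), (-1 + 2i), (-1 - 2i), (1 + 3i), (1 - 3i).
Their magnitudes are: 2.236, 2.236, 2.236, 2.236, 3.162, 3.162.
Zeros with |z| < R = 2.5: (2 + 1i), (2 - 1i), (-1 + 2i), (-1 - 2i).
Count = 4.
By the argument principle, (1/2πi) ∮_{|z|=R} p'(z)/p(z) dz equals exactly this count.

Number of zeros inside |z| < 2.5: 4.


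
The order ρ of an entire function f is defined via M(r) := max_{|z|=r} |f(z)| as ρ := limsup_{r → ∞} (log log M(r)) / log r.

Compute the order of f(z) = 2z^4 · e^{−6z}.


M(r) = max_{|z|=r} |2|·|z|^4·|e^{−6z}| = 2·r^4 · e^{6r^1} (the factors attain their maxima compatibly on |z|=r). Then log M(r) = log 2 + 4·log r + 6r^1, dominated by the last term, so log log M(r) ~ 1·log r. The polynomial factor 2z^4 contributes only a log r term and does not affect the order. ρ = 1.
Therefore ρ = 1.

Order ρ = 1.


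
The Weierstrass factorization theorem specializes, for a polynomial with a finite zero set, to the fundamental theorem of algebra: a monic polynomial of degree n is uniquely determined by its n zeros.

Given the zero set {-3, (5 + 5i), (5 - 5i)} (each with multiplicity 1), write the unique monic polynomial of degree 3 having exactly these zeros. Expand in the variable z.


The polynomial is p(z) = ∏_{α ∈ S} (z − α), where S = {-3, (5 + 5i), (5 - 5i)}.
Expanding the product yields: p(z) = z^3 -7·z^2 + 20·z + 150.
Note conjugate pairs combine to real quadratics: (z − (5+5i))(z − (5−5i)) = z² − 10z + 50.
The resulting polynomial has degree 3 and real coefficients as required.

p(z) = z^3 -7·z^2 + 20·z + 150.


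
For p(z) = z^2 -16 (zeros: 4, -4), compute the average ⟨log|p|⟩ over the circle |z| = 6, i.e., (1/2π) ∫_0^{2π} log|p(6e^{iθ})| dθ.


Zeros: -4, 4; r = 6.
Inside |z| < r: -4, 4. Outside (|z| ≥ r): ∅.
p(0) = -16, so log|p(0)| = log(16) = 2.7726.
Apply Jensen: I(r) = log|p(0)| + Σ_k log(r/|z_k|), summed over zeros inside |z| < r.
  log(r/|z_k|) for z_k = 4: log(6/4) = 0.4055
  log(r/|z_k|) for z_k = -4: log(6/4) = 0.4055
Sum over inside zeros: 0.8109.
I(r) = log|p(0)| + (inside sum) = 2.7726 + 0.8109 = 3.5835.
Closed form (all zeros inside, monic): I(r) = n·log(r) = 2·log(6) = 3.5835. ✓

I(r) ≈ 3.5835.


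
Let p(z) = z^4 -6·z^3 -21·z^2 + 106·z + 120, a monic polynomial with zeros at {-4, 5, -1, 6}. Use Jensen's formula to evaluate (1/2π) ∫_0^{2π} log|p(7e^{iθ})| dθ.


Zeros: -4, -1, 5, 6; r = 7.
Inside |z| < r: -4, -1, 5, 6. Outside (|z| ≥ r): ∅.
p(0) = 120, so log|p(0)| = log(120) = 4.7875.
Apply Jensen: I(r) = log|p(0)| + Σ_k log(r/|z_k|), summed over zeros inside |z| < r.
  log(r/|z_k|) for z_k = -4: log(7/4) = 0.5596
  log(r/|z_k|) for z_k = 5: log(7/5) = 0.3365
  log(r/|z_k|) for z_k = -1: log(7/1) = 1.9459
  log(r/|z_k|) for z_k = 6: log(7/6) = 0.1542
Sum over inside zeros: 2.9961.
I(r) = log|p(0)| + (inside sum) = 4.7875 + 2.9961 = 7.7836.
Closed form (all zeros inside, monic): I(r) = n·log(r) = 4·log(7) = 7.7836. ✓

I(r) ≈ 7.7836.


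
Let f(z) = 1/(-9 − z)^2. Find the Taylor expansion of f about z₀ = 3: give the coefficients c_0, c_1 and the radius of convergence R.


Let w = z − z₀, so z = z₀ + w.
Then -9 − z = -9 − (z₀ + w) = (-9 − z₀) − w = -12 − w.
f(z) = 1/(-12 − w)^2 = (1/(-12)^2) · (1 − w/(-12))^{−2}.
By the binomial series (1−u)^{−2} = Σ_{n≥0} C(n+1, 1) u^n for |u|<1, with u = w/(-12):
  c_n = C(n+1, 1) / (-12)^(n+2).
  c_0 = 1/(-12)^2 = 1/144.
  c_1 = 2/(-12)^3 = -1/864.
The series is valid for |w/d| < 1, i.e. |z − z₀| < |d|.
Radius of convergence: R = |-9 − z₀| = |-12| = 12 (distance from z₀ to the singularity z = -9).

c_0 = 1/144, c_1 = -1/864; R = 12.


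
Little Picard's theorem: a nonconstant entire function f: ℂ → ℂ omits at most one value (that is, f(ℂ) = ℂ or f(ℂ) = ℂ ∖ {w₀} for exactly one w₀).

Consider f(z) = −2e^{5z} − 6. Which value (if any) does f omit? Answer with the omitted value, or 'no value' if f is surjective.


Little Picard bounds the complement of f(ℂ) to at most one point.
e^{5z} is never zero on ℂ, so -2·e^{5z} takes every value in ℂ ∖ {0}. Adding -6 shifts the range to ℂ ∖ {-6}. Thus f omits exactly the value -6.

Omitted value: -6.


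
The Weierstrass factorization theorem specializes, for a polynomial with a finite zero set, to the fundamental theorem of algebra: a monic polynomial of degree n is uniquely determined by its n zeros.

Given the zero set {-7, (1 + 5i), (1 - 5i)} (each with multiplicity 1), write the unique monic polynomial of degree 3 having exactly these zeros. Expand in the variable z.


The polynomial is p(z) = ∏_{α ∈ S} (z − α), where S = {-7, (1 + 5i), (1 - 5i)}.
Expanding the product yields: p(z) = z^3 + 5·z^2 + 12·z + 182.
Note conjugate pairs combine to real quadratics: (z − (1+5i))(z − (1−5i)) = z² − 2z + 26.
The resulting polynomial has degree 3 and real coefficients as required.

p(z) = z^3 + 5·z^2 + 12·z + 182.


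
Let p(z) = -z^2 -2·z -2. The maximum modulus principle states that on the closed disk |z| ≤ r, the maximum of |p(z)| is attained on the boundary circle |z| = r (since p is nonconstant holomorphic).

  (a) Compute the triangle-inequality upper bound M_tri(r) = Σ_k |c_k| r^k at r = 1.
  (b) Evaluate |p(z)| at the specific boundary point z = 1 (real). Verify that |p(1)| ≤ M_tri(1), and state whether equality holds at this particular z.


Coefficients: c_0 = -2, c_1 = -2, c_2 = -1. Radius r = 1.
Part (a). Triangle bound: M_tri(r) = Σ_k |c_k| r^k
  = |-2|·1^0 + |-2|·1^1 + |-1|·1^2
  = 2 + 2 + 1 = 5.
This bounds M(r) := max_{|z|=r} |p(z)| from above; equality holds iff all terms c_k z^k can be made to align in phase at a single z on |z|=r.
Part (b). At z = 1 (real, on the circle |z| = r):
  p(1) = (-2)·1^0 + (-2)·1^1 + (-1)·1^2 = -5.
  |p(1)| = 5.
Since all nonzero coefficients share the same sign, |p(1)| = 5 = M_tri(1); the triangle bound is attained at z = 1, so in fact M(r) = 5.

M_tri(1) = 5; |p(1)| = 5; equality at z=1: yes.


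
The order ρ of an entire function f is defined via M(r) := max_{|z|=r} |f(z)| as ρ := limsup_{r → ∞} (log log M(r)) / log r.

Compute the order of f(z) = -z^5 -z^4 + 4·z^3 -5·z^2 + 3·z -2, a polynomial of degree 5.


|f(z)| ≤ Σ|c_k|·r^k = O(r^5) as r → ∞. Polynomial growth is O(e^{r^ε}) for every ε > 0 (since r^5/e^{r^ε} → 0), so ρ ≤ ε for all ε > 0, i.e. ρ = 0. Every nonconstant polynomial has order 0.
Therefore ρ = 0.

Order ρ = 0.


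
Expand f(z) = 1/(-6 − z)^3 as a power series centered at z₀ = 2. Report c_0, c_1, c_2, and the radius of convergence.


Let w = z − z₀, so z = z₀ + w.
Then -6 − z = -6 − (z₀ + w) = (-6 − z₀) − w = -8 − w.
f(z) = 1/(-8 − w)^3 = (1/(-8)^3) · (1 − w/(-8))^{−3}.
By the binomial series (1−u)^{−3} = Σ_{n≥0} C(n+2, 2) u^n for |u|<1, with u = w/(-8):
  c_n = C(n+2, 2) / (-8)^(n+3).
  c_0 = 1/(-8)^3 = -1/512.
  c_1 = 3/(-8)^4 = 3/4096.
  c_2 = 6/(-8)^5 = -3/16384.
The series is valid for |w/d| < 1, i.e. |z − z₀| < |d|.
Radius of convergence: R = |-6 − z₀| = |-8| = 8 (distance from z₀ to the singularity z = -6).

c_0 = -1/512, c_1 = 3/4096, c_2 = -3/16384; R = 8.


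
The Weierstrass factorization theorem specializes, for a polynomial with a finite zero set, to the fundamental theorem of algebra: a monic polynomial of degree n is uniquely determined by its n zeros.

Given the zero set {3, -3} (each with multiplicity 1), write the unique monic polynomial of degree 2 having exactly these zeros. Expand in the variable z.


The polynomial is p(z) = ∏_{α ∈ S} (z − α), where S = {3, -3}.
Expanding the product yields: p(z) = z^2 -9.
The resulting polynomial has degree 2 and real coefficients as required.

p(z) = z^2 -9.


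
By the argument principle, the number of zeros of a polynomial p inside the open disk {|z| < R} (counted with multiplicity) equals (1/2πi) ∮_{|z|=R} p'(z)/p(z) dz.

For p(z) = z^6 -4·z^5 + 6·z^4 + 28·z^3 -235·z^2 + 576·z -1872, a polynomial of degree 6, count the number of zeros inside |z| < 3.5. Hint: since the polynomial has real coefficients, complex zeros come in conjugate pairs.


The zeros of p are: (2 + 3i), (2 - 3i), (0 + 3i), (0 - 3i), -4, 4.
Their magnitudes are: 3.606, 3.606, 3, 3, 4, 4.
Zeros with |z| < R = 3.5: (0 + 3i), (0 - 3i).
Count = 2.
By the argument principle, (1/2πi) ∮_{|z|=R} p'(z)/p(z) dz equals exactly this count.

Number of zeros inside |z| < 3.5: 2.


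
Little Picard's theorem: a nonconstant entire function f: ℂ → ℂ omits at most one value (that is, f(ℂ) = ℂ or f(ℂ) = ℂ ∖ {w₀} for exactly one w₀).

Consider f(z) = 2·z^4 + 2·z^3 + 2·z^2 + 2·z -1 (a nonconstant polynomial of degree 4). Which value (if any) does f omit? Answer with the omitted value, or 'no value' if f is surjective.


Little Picard bounds the complement of f(ℂ) to at most one point.
For every w ∈ ℂ, the equation p(z) − w = 0 is a nonconstant polynomial in z and hence has at least one root by the fundamental theorem of algebra. So p is surjective onto ℂ, omitting no value.

Omitted value: no value.


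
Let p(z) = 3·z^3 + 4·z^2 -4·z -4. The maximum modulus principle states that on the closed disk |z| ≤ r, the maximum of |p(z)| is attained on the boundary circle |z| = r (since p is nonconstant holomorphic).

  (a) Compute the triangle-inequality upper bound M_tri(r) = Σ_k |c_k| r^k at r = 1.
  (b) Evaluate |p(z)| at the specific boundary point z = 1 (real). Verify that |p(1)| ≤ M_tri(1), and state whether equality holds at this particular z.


Coefficients: c_0 = -4, c_1 = -4, c_2 = 4, c_3 = 3. Radius r = 1.
Part (a). Triangle bound: M_tri(r) = Σ_k |c_k| r^k
  = |-4|·1^0 + |-4|·1^1 + |4|·1^2 + |3|·1^3
  = 4 + 4 + 4 + 3 = 15.
This bounds M(r) := max_{|z|=r} |p(z)| from above; equality holds iff all terms c_k z^k can be made to align in phase at a single z on |z|=r.
Part (b). At z = 1 (real, on the circle |z| = r):
  p(1) = (-4)·1^0 + (-4)·1^1 + (4)·1^2 + (3)·1^3 = -1.
  |p(1)| = 1.
Check: |p(1)| = 1 ≤ 15 = M_tri(1). ✓ Equality does not hold at z = 1 (the coefficients have mixed signs, so the terms do not all align in phase there).

M_tri(1) = 15; |p(1)| = 1; equality at z=1: no.


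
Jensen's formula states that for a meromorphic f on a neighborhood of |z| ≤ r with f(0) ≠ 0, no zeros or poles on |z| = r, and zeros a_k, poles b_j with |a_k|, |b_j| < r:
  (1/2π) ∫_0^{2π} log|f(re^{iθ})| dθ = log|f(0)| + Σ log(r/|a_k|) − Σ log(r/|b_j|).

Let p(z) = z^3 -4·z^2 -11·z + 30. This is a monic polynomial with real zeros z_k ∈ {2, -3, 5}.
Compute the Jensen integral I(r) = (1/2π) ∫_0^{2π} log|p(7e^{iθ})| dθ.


Zeros: -3, 2, 5; r = 7.
Inside |z| < r: -3, 2, 5. Outside (|z| ≥ r): ∅.
p(0) = 30, so log|p(0)| = log(30) = 3.4012.
Apply Jensen: I(r) = log|p(0)| + Σ_k log(r/|z_k|), summed over zeros inside |z| < r.
  log(r/|z_k|) for z_k = 2: log(7/2) = 1.2528
  log(r/|z_k|) for z_k = -3: log(7/3) = 0.8473
  log(r/|z_k|) for z_k = 5: log(7/5) = 0.3365
Sum over inside zeros: 2.4365.
I(r) = log|p(0)| + (inside sum) = 3.4012 + 2.4365 = 5.8377.
Closed form (all zeros inside, monic): I(r) = n·log(r) = 3·log(7) = 5.8377. ✓

I(r) ≈ 5.8377.


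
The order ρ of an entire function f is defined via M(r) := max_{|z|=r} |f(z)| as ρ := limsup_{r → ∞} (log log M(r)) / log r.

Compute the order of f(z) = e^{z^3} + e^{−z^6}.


Each summand is entire of order 3 and 6 respectively (as in the single-exponential case). The order of a sum is at most the max of the orders, so ρ ≤ 6. For the lower bound: on |z|=r choose arg z so that -1z^6 is real positive; then |e^{-1z^6}| = e^{1r^6} while |e^{1z^3}| ≤ e^{1r^3} = o(e^{1r^6}). So |f| ≥ e^{1r^6}(1 − o(1)) and ρ ≥ 6. Hence ρ = max(3, 6) = 6.
Therefore ρ = 6.

Order ρ = 6.


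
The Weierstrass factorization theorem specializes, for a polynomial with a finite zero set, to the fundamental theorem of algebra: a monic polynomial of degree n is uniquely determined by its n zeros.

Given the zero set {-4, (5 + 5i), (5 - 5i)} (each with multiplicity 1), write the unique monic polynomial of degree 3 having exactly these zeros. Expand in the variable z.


The polynomial is p(z) = ∏_{α ∈ S} (z − α), where S = {-4, (5 + 5i), (5 - 5i)}.
Expanding the product yields: p(z) = z^3 -6·z^2 + 10·z + 200.
Note conjugate pairs combine to real quadratics: (z − (5+5i))(z − (5−5i)) = z² − 10z + 50.
The resulting polynomial has degree 3 and real coefficients as required.

p(z) = z^3 -6·z^2 + 10·z + 200.


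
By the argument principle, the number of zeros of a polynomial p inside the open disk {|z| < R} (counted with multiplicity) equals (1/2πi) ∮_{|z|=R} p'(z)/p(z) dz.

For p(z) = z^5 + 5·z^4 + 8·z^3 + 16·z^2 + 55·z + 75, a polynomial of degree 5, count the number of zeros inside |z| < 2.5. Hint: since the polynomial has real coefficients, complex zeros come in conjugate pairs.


The zeros of p are: (-2 + 1i), (-2 - 1i), (1 + 2i), (1 - 2i), -3.
Their magnitudes are: 2.236, 2.236, 2.236, 2.236, 3.
Zeros with |z| < R = 2.5: (-2 + 1i), (-2 - 1i), (1 + 2i), (1 - 2i).
Count = 4.
By the argument principle, (1/2πi) ∮_{|z|=R} p'(z)/p(z) dz equals exactly this count.

Number of zeros inside |z| < 2.5: 4.


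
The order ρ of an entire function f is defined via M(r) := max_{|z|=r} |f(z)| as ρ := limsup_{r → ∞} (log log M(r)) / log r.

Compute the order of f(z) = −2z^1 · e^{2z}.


M(r) = max_{|z|=r} |-2|·|z|^1·|e^{2z}| = 2·r^1 · e^{2r^1} (the factors attain their maxima compatibly on |z|=r). Then log M(r) = log 2 + 1·log r + 2r^1, dominated by the last term, so log log M(r) ~ 1·log r. The polynomial factor -2z^1 contributes only a log r term and does not affect the order. ρ = 1.
Therefore ρ = 1.

Order ρ = 1.


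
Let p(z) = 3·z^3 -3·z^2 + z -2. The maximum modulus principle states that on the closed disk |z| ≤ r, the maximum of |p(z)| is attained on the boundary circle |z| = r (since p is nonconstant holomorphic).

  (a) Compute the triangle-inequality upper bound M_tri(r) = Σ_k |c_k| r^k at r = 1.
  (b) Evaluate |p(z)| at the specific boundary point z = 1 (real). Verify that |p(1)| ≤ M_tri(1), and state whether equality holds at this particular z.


Coefficients: c_0 = -2, c_1 = 1, c_2 = -3, c_3 = 3. Radius r = 1.
Part (a). Triangle bound: M_tri(r) = Σ_k |c_k| r^k
  = |-2|·1^0 + |1|·1^1 + |-3|·1^2 + |3|·1^3
  = 2 + 1 + 3 + 3 = 9.
This bounds M(r) := max_{|z|=r} |p(z)| from above; equality holds iff all terms c_k z^k can be made to align in phase at a single z on |z|=r.
Part (b). At z = 1 (real, on the circle |z| = r):
  p(1) = (-2)·1^0 + (1)·1^1 + (-3)·1^2 + (3)·1^3 = -1.
  |p(1)| = 1.
Check: |p(1)| = 1 ≤ 9 = M_tri(1). ✓ Equality does not hold at z = 1 (the coefficients have mixed signs, so the terms do not all align in phase there).

M_tri(1) = 9; |p(1)| = 1; equality at z=1: no.


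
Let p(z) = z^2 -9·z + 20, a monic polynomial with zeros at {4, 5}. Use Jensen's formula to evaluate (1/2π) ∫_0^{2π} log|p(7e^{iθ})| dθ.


Zeros: 4, 5; r = 7.
Inside |z| < r: 4, 5. Outside (|z| ≥ r): ∅.
p(0) = 20, so log|p(0)| = log(20) = 2.9957.
Apply Jensen: I(r) = log|p(0)| + Σ_k log(r/|z_k|), summed over zeros inside |z| < r.
  log(r/|z_k|) for z_k = 4: log(7/4) = 0.5596
  log(r/|z_k|) for z_k = 5: log(7/5) = 0.3365
Sum over inside zeros: 0.8961.
I(r) = log|p(0)| + (inside sum) = 2.9957 + 0.8961 = 3.8918.
Closed form (all zeros inside, monic): I(r) = n·log(r) = 2·log(7) = 3.8918. ✓

I(r) ≈ 3.8918.


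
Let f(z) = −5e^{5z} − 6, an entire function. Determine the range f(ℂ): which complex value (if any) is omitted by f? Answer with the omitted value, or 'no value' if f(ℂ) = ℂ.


Little Picard bounds the complement of f(ℂ) to at most one point.
e^{5z} is never zero on ℂ, so -5·e^{5z} takes every value in ℂ ∖ {0}. Adding -6 shifts the range to ℂ ∖ {-6}. Thus f omits exactly the value -6.

Omitted value: -6.


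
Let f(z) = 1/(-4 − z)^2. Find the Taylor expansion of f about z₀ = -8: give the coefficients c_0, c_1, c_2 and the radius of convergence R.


Let w = z − z₀, so z = z₀ + w.
Then -4 − z = -4 − (z₀ + w) = (-4 − z₀) − w = 4 − w.
f(z) = 1/(4 − w)^2 = (1/(4)^2) · (1 − w/(4))^{−2}.
By the binomial series (1−u)^{−2} = Σ_{n≥0} C(n+1, 1) u^n for |u|<1, with u = w/(4):
  c_n = C(n+1, 1) / (4)^(n+2).
  c_0 = 1/(4)^2 = 1/16.
  c_1 = 2/(4)^3 = 1/32.
  c_2 = 3/(4)^4 = 3/256.
The series is valid for |w/d| < 1, i.e. |z − z₀| < |d|.
Radius of convergence: R = |-4 − z₀| = |4| = 4 (distance from z₀ to the singularity z = -4).

c_0 = 1/16, c_1 = 1/32, c_2 = 3/256; R = 4.


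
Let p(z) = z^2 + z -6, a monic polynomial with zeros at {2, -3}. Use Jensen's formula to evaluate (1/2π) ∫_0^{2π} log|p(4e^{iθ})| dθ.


Zeros: -3, 2; r = 4.
Inside |z| < r: -3, 2. Outside (|z| ≥ r): ∅.
p(0) = -6, so log|p(0)| = log(6) = 1.7918.
Apply Jensen: I(r) = log|p(0)| + Σ_k log(r/|z_k|), summed over zeros inside |z| < r.
  log(r/|z_k|) for z_k = 2: log(4/2) = 0.6931
  log(r/|z_k|) for z_k = -3: log(4/3) = 0.2877
Sum over inside zeros: 0.9808.
I(r) = log|p(0)| + (inside sum) = 1.7918 + 0.9808 = 2.7726.
Closed form (all zeros inside, monic): I(r) = n·log(r) = 2·log(4) = 2.7726. ✓

I(r) ≈ 2.7726.


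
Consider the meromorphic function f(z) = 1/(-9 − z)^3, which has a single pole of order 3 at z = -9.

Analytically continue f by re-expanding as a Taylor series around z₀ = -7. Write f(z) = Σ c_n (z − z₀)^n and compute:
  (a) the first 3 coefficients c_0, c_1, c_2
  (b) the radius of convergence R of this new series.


Let w = z − z₀, so z = z₀ + w.
Then -9 − z = -9 − (z₀ + w) = (-9 − z₀) − w = -2 − w.
f(z) = 1/(-2 − w)^3 = (1/(-2)^3) · (1 − w/(-2))^{−3}.
By the binomial series (1−u)^{−3} = Σ_{n≥0} C(n+2, 2) u^n for |u|<1, with u = w/(-2):
  c_n = C(n+2, 2) / (-2)^(n+3).
  c_0 = 1/(-2)^3 = -1/8.
  c_1 = 3/(-2)^4 = 3/16.
  c_2 = 6/(-2)^5 = -3/16.
The series is valid for |w/d| < 1, i.e. |z − z₀| < |d|.
Radius of convergence: R = |-9 − z₀| = |-2| = 2 (distance from z₀ to the singularity z = -9).

c_0 = -1/8, c_1 = 3/16, c_2 = -3/16; R = 2.


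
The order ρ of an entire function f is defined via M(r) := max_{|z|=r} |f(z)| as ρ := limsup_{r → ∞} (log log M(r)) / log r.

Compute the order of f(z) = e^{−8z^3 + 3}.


|e^{−8z^3 + 3}| = e^{Re(-8·z^3) + 3} ≤ e^{8|z|^3 + 3} = e^{8r^3 + 3} on |z| = r, so ρ ≤ 3. Choosing z on |z|=r so that -8·z^3 is real positive (always possible by picking arg z appropriately) gives |f(z)| = e^{8r^3 + 3}, matching the bound. The additive constant 3 does not affect log log M(r) ~ 3·log r. Hence ρ = 3.
Therefore ρ = 3.

Order ρ = 3.


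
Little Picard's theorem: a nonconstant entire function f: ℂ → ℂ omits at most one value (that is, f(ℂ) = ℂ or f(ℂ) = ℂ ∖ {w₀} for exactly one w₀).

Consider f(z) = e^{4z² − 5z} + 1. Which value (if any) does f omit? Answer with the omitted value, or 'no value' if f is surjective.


Little Picard bounds the complement of f(ℂ) to at most one point.
The exponent g(z) = 4z² − 5z is a nonconstant polynomial, hence surjective onto ℂ. So e^{g(z)} takes every value in {e^w : w ∈ ℂ} = ℂ ∖ {0}. Adding 1 shifts the range to ℂ ∖ {1}. f omits exactly 1.

Omitted value: 1.


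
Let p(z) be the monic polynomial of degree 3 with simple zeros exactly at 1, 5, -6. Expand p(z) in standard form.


The polynomial is p(z) = ∏_{α ∈ S} (z − α), where S = {1, 5, -6}.
Expanding the product yields: p(z) = z^3 -31·z + 30.
The resulting polynomial has degree 3 and real coefficients as required.

p(z) = z^3 -31·z + 30.


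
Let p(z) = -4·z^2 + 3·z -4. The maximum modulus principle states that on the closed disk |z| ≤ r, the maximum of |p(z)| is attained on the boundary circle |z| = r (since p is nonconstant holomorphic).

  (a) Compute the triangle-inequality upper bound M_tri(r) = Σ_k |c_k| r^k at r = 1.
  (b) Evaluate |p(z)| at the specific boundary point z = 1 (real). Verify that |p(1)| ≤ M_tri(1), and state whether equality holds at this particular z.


Coefficients: c_0 = -4, c_1 = 3, c_2 = -4. Radius r = 1.
Part (a). Triangle bound: M_tri(r) = Σ_k |c_k| r^k
  = |-4|·1^0 + |3|·1^1 + |-4|·1^2
  = 4 + 3 + 4 = 11.
This bounds M(r) := max_{|z|=r} |p(z)| from above; equality holds iff all terms c_k z^k can be made to align in phase at a single z on |z|=r.
Part (b). At z = 1 (real, on the circle |z| = r):
  p(1) = (-4)·1^0 + (3)·1^1 + (-4)·1^2 = -5.
  |p(1)| = 5.
Check: |p(1)| = 5 ≤ 11 = M_tri(1). ✓ Equality does not hold at z = 1 (the coefficients have mixed signs, so the terms do not all align in phase there).

M_tri(1) = 11; |p(1)| = 5; equality at z=1: no.


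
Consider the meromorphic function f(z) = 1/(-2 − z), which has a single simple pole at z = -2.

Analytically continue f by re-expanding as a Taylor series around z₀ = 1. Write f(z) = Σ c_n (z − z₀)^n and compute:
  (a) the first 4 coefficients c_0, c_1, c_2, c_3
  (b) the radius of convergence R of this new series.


Let w = z − z₀, so z = z₀ + w.
Then -2 − z = -2 − (z₀ + w) = (-2 − z₀) − w = -3 − w.
f(z) = 1/(-3 − w) = (1/(-3)) · 1/(1 − w/(-3)) = Σ_{n≥0} w^n / (-3)^(n+1).
So c_n = 1/(-3)^(n+1):
  c_0 = 1/(-3)^1 = -1/3.
  c_1 = 1/(-3)^2 = 1/9.
  c_2 = 1/(-3)^3 = -1/27.
  c_3 = 1/(-3)^4 = 1/81.
The series is valid for |w/d| < 1, i.e. |z − z₀| < |d|.
Radius of convergence: R = |-2 − z₀| = |-3| = 3 (distance from z₀ to the singularity z = -2).

c_0 = -1/3, c_1 = 1/9, c_2 = -1/27, c_3 = 1/81; R = 3.


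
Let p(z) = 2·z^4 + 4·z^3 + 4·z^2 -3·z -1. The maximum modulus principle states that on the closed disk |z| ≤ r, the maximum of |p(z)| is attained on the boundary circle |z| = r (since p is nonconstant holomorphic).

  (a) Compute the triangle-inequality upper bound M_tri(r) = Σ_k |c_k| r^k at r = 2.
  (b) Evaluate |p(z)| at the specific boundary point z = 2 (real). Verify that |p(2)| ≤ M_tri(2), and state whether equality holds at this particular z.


Coefficients: c_0 = -1, c_1 = -3, c_2 = 4, c_3 = 4, c_4 = 2. Radius r = 2.
Part (a). Triangle bound: M_tri(r) = Σ_k |c_k| r^k
  = |-1|·2^0 + |-3|·2^1 + |4|·2^2 + |4|·2^3 + |2|·2^4
  = 1 + 6 + 16 + 32 + 32 = 87.
This bounds M(r) := max_{|z|=r} |p(z)| from above; equality holds iff all terms c_k z^k can be made to align in phase at a single z on |z|=r.
Part (b). At z = 2 (real, on the circle |z| = r):
  p(2) = (-1)·2^0 + (-3)·2^1 + (4)·2^2 + (4)·2^3 + (2)·2^4 = 73.
  |p(2)| = 73.
Check: |p(2)| = 73 ≤ 87 = M_tri(2). ✓ Equality does not hold at z = 2 (the coefficients have mixed signs, so the terms do not all align in phase there).

M_tri(2) = 87; |p(2)| = 73; equality at z=2: no.
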